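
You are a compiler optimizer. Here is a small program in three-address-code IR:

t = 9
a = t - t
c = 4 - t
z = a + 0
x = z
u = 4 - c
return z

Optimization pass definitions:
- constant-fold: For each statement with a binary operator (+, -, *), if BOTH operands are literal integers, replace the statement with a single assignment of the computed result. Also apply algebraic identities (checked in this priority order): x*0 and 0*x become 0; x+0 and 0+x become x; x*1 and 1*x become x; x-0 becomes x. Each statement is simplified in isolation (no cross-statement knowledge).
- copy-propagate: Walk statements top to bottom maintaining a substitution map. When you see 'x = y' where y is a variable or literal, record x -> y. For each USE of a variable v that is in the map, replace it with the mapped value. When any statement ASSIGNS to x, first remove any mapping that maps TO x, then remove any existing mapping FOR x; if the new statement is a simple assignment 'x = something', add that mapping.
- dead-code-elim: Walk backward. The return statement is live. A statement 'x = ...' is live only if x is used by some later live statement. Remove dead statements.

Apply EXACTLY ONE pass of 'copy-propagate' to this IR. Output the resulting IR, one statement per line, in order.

Applying copy-propagate statement-by-statement:
  [1] t = 9  (unchanged)
  [2] a = t - t  -> a = 9 - 9
  [3] c = 4 - t  -> c = 4 - 9
  [4] z = a + 0  (unchanged)
  [5] x = z  (unchanged)
  [6] u = 4 - c  (unchanged)
  [7] return z  (unchanged)
Result (7 stmts):
  t = 9
  a = 9 - 9
  c = 4 - 9
  z = a + 0
  x = z
  u = 4 - c
  return z

Answer: t = 9
a = 9 - 9
c = 4 - 9
z = a + 0
x = z
u = 4 - c
return z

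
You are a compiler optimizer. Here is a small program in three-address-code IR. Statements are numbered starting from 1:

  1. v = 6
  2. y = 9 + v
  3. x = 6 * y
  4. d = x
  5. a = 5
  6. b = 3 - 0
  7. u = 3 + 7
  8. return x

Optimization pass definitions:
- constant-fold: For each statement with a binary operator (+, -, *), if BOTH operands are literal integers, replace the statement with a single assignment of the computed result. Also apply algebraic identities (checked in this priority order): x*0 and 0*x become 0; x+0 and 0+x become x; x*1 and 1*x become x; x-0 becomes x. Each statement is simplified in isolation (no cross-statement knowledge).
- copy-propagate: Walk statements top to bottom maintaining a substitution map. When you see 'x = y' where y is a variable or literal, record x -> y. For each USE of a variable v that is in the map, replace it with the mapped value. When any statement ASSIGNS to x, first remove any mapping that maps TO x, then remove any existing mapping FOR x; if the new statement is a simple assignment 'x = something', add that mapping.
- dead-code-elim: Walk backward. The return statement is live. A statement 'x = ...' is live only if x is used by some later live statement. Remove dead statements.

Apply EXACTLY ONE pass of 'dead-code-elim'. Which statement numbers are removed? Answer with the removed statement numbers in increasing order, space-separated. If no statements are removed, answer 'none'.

Answer: 4 5 6 7

Derivation:
Backward liveness scan:
Stmt 1 'v = 6': KEEP (v is live); live-in = []
Stmt 2 'y = 9 + v': KEEP (y is live); live-in = ['v']
Stmt 3 'x = 6 * y': KEEP (x is live); live-in = ['y']
Stmt 4 'd = x': DEAD (d not in live set ['x'])
Stmt 5 'a = 5': DEAD (a not in live set ['x'])
Stmt 6 'b = 3 - 0': DEAD (b not in live set ['x'])
Stmt 7 'u = 3 + 7': DEAD (u not in live set ['x'])
Stmt 8 'return x': KEEP (return); live-in = ['x']
Removed statement numbers: [4, 5, 6, 7]
Surviving IR:
  v = 6
  y = 9 + v
  x = 6 * y
  return x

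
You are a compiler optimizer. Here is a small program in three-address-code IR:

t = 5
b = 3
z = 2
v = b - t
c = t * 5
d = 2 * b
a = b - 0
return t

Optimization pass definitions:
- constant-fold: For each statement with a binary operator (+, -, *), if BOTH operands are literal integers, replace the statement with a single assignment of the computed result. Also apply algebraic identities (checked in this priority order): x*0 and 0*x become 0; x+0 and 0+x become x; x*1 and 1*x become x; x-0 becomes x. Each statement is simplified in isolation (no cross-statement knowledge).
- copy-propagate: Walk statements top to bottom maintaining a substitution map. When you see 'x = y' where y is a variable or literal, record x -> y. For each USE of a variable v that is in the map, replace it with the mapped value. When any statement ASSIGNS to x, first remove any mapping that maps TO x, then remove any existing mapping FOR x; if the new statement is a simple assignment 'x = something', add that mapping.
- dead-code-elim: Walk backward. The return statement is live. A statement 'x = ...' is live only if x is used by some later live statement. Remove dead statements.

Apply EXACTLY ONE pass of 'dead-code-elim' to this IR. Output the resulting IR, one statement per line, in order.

Answer: t = 5
return t

Derivation:
Applying dead-code-elim statement-by-statement:
  [8] return t  -> KEEP (return); live=['t']
  [7] a = b - 0  -> DEAD (a not live)
  [6] d = 2 * b  -> DEAD (d not live)
  [5] c = t * 5  -> DEAD (c not live)
  [4] v = b - t  -> DEAD (v not live)
  [3] z = 2  -> DEAD (z not live)
  [2] b = 3  -> DEAD (b not live)
  [1] t = 5  -> KEEP; live=[]
Result (2 stmts):
  t = 5
  return t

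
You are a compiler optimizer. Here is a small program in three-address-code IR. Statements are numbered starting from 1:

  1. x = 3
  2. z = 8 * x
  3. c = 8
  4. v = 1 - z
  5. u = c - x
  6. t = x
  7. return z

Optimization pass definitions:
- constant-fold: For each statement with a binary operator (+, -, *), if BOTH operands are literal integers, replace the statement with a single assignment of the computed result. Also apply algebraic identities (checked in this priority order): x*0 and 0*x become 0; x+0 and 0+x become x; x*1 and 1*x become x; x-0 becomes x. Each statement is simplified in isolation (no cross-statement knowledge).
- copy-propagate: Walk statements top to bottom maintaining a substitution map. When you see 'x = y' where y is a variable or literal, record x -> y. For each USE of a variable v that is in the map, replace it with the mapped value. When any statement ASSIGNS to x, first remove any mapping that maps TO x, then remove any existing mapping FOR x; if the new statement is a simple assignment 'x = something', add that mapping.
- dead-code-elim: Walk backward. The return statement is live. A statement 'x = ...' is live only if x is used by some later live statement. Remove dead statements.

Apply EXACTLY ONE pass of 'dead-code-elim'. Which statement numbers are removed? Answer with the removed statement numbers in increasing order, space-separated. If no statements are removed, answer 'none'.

Answer: 3 4 5 6

Derivation:
Backward liveness scan:
Stmt 1 'x = 3': KEEP (x is live); live-in = []
Stmt 2 'z = 8 * x': KEEP (z is live); live-in = ['x']
Stmt 3 'c = 8': DEAD (c not in live set ['z'])
Stmt 4 'v = 1 - z': DEAD (v not in live set ['z'])
Stmt 5 'u = c - x': DEAD (u not in live set ['z'])
Stmt 6 't = x': DEAD (t not in live set ['z'])
Stmt 7 'return z': KEEP (return); live-in = ['z']
Removed statement numbers: [3, 4, 5, 6]
Surviving IR:
  x = 3
  z = 8 * x
  return z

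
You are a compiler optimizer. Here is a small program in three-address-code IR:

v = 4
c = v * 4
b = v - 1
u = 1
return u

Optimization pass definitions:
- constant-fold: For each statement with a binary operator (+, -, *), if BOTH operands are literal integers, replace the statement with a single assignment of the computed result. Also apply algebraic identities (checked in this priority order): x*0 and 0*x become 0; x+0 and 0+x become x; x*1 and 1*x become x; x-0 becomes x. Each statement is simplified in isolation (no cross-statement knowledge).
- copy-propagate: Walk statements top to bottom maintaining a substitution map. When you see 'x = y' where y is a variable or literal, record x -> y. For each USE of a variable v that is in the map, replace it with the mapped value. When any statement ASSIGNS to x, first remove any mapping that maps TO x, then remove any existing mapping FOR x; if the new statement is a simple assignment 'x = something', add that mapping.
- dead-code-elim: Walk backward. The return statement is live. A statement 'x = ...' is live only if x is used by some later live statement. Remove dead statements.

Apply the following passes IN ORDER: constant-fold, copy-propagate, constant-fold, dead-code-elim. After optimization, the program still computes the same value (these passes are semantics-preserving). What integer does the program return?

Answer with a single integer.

Initial IR:
  v = 4
  c = v * 4
  b = v - 1
  u = 1
  return u
After constant-fold (5 stmts):
  v = 4
  c = v * 4
  b = v - 1
  u = 1
  return u
After copy-propagate (5 stmts):
  v = 4
  c = 4 * 4
  b = 4 - 1
  u = 1
  return 1
After constant-fold (5 stmts):
  v = 4
  c = 16
  b = 3
  u = 1
  return 1
After dead-code-elim (1 stmts):
  return 1
Evaluate:
  v = 4  =>  v = 4
  c = v * 4  =>  c = 16
  b = v - 1  =>  b = 3
  u = 1  =>  u = 1
  return u = 1

Answer: 1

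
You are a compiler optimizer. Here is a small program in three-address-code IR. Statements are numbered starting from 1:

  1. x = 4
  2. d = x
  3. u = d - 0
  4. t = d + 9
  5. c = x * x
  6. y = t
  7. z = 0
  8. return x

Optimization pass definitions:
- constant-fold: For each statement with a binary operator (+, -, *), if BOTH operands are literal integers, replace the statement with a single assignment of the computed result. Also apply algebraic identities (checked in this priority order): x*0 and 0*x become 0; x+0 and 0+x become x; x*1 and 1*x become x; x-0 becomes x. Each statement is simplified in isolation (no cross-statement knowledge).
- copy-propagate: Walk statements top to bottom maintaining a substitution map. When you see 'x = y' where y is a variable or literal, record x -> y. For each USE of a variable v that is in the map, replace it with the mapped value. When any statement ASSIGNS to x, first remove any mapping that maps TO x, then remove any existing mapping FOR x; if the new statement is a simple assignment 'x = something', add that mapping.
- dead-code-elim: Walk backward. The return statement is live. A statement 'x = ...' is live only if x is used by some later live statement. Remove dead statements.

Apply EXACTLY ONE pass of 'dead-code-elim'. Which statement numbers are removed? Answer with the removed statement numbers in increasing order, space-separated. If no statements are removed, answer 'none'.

Answer: 2 3 4 5 6 7

Derivation:
Backward liveness scan:
Stmt 1 'x = 4': KEEP (x is live); live-in = []
Stmt 2 'd = x': DEAD (d not in live set ['x'])
Stmt 3 'u = d - 0': DEAD (u not in live set ['x'])
Stmt 4 't = d + 9': DEAD (t not in live set ['x'])
Stmt 5 'c = x * x': DEAD (c not in live set ['x'])
Stmt 6 'y = t': DEAD (y not in live set ['x'])
Stmt 7 'z = 0': DEAD (z not in live set ['x'])
Stmt 8 'return x': KEEP (return); live-in = ['x']
Removed statement numbers: [2, 3, 4, 5, 6, 7]
Surviving IR:
  x = 4
  return x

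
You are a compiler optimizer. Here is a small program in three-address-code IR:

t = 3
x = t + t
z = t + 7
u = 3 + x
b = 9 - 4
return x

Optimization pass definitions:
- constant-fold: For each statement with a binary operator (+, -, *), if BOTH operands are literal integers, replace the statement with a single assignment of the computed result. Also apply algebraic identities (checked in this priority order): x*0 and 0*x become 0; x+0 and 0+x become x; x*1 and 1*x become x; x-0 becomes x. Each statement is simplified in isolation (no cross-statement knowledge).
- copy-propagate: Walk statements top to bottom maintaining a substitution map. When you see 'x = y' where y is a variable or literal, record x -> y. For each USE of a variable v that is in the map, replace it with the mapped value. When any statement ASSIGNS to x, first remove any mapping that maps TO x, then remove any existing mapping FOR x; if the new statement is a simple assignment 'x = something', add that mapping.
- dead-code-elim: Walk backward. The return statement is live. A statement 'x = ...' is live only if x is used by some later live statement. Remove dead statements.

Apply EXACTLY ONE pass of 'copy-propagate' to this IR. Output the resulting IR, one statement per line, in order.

Applying copy-propagate statement-by-statement:
  [1] t = 3  (unchanged)
  [2] x = t + t  -> x = 3 + 3
  [3] z = t + 7  -> z = 3 + 7
  [4] u = 3 + x  (unchanged)
  [5] b = 9 - 4  (unchanged)
  [6] return x  (unchanged)
Result (6 stmts):
  t = 3
  x = 3 + 3
  z = 3 + 7
  u = 3 + x
  b = 9 - 4
  return x

Answer: t = 3
x = 3 + 3
z = 3 + 7
u = 3 + x
b = 9 - 4
return x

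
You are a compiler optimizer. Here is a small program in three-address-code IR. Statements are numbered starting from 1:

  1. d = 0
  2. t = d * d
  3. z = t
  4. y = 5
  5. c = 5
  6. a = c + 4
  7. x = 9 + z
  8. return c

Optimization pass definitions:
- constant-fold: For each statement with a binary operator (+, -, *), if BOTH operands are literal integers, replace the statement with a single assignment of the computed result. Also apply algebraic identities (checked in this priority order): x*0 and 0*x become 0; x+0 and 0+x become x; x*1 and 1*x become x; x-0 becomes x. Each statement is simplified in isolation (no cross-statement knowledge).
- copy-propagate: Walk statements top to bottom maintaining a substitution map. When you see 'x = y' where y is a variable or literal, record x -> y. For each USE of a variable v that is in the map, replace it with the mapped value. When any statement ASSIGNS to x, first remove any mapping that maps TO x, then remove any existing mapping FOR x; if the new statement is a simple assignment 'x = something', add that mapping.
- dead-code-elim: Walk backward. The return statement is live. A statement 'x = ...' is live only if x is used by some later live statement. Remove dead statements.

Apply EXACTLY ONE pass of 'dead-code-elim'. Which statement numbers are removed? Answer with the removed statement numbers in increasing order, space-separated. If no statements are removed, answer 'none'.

Answer: 1 2 3 4 6 7

Derivation:
Backward liveness scan:
Stmt 1 'd = 0': DEAD (d not in live set [])
Stmt 2 't = d * d': DEAD (t not in live set [])
Stmt 3 'z = t': DEAD (z not in live set [])
Stmt 4 'y = 5': DEAD (y not in live set [])
Stmt 5 'c = 5': KEEP (c is live); live-in = []
Stmt 6 'a = c + 4': DEAD (a not in live set ['c'])
Stmt 7 'x = 9 + z': DEAD (x not in live set ['c'])
Stmt 8 'return c': KEEP (return); live-in = ['c']
Removed statement numbers: [1, 2, 3, 4, 6, 7]
Surviving IR:
  c = 5
  return c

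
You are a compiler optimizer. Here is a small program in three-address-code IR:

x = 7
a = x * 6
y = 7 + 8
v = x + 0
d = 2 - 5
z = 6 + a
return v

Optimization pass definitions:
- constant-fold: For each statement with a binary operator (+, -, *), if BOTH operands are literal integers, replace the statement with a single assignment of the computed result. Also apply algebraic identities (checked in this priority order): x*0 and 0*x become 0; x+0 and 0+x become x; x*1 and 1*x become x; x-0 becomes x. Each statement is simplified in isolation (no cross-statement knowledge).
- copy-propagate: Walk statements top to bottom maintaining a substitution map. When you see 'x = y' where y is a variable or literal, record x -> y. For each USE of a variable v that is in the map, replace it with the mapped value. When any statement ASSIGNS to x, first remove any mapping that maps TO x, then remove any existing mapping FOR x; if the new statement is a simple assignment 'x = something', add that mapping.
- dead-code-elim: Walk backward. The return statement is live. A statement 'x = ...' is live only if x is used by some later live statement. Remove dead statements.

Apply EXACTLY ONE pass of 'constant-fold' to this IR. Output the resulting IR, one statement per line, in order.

Applying constant-fold statement-by-statement:
  [1] x = 7  (unchanged)
  [2] a = x * 6  (unchanged)
  [3] y = 7 + 8  -> y = 15
  [4] v = x + 0  -> v = x
  [5] d = 2 - 5  -> d = -3
  [6] z = 6 + a  (unchanged)
  [7] return v  (unchanged)
Result (7 stmts):
  x = 7
  a = x * 6
  y = 15
  v = x
  d = -3
  z = 6 + a
  return v

Answer: x = 7
a = x * 6
y = 15
v = x
d = -3
z = 6 + a
return v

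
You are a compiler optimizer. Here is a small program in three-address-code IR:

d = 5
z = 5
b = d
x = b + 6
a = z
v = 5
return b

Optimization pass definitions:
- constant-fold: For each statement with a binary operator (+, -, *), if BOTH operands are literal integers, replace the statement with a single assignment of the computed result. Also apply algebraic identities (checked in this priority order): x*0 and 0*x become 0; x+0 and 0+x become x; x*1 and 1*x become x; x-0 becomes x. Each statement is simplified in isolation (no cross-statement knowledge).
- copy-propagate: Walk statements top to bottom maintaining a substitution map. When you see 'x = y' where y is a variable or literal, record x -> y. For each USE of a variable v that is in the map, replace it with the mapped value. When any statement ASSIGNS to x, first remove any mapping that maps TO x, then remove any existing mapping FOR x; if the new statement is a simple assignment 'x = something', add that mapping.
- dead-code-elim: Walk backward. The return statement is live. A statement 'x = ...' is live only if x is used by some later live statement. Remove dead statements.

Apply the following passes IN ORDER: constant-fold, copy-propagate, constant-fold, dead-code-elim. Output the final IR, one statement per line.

Initial IR:
  d = 5
  z = 5
  b = d
  x = b + 6
  a = z
  v = 5
  return b
After constant-fold (7 stmts):
  d = 5
  z = 5
  b = d
  x = b + 6
  a = z
  v = 5
  return b
After copy-propagate (7 stmts):
  d = 5
  z = 5
  b = 5
  x = 5 + 6
  a = 5
  v = 5
  return 5
After constant-fold (7 stmts):
  d = 5
  z = 5
  b = 5
  x = 11
  a = 5
  v = 5
  return 5
After dead-code-elim (1 stmts):
  return 5

Answer: return 5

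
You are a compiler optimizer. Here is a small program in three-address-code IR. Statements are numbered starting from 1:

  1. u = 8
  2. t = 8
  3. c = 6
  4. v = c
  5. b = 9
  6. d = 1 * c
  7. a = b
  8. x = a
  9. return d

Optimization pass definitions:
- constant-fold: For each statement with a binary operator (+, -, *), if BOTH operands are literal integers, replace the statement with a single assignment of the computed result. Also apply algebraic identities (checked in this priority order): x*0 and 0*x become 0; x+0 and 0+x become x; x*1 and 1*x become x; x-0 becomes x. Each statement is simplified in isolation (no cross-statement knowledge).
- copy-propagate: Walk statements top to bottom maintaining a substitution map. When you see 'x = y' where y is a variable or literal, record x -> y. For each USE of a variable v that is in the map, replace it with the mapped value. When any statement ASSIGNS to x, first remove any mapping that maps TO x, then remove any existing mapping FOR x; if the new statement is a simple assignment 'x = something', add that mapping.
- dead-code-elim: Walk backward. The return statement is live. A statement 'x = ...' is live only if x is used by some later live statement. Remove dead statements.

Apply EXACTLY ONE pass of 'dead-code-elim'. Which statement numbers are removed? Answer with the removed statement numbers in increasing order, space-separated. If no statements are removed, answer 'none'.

Answer: 1 2 4 5 7 8

Derivation:
Backward liveness scan:
Stmt 1 'u = 8': DEAD (u not in live set [])
Stmt 2 't = 8': DEAD (t not in live set [])
Stmt 3 'c = 6': KEEP (c is live); live-in = []
Stmt 4 'v = c': DEAD (v not in live set ['c'])
Stmt 5 'b = 9': DEAD (b not in live set ['c'])
Stmt 6 'd = 1 * c': KEEP (d is live); live-in = ['c']
Stmt 7 'a = b': DEAD (a not in live set ['d'])
Stmt 8 'x = a': DEAD (x not in live set ['d'])
Stmt 9 'return d': KEEP (return); live-in = ['d']
Removed statement numbers: [1, 2, 4, 5, 7, 8]
Surviving IR:
  c = 6
  d = 1 * c
  return d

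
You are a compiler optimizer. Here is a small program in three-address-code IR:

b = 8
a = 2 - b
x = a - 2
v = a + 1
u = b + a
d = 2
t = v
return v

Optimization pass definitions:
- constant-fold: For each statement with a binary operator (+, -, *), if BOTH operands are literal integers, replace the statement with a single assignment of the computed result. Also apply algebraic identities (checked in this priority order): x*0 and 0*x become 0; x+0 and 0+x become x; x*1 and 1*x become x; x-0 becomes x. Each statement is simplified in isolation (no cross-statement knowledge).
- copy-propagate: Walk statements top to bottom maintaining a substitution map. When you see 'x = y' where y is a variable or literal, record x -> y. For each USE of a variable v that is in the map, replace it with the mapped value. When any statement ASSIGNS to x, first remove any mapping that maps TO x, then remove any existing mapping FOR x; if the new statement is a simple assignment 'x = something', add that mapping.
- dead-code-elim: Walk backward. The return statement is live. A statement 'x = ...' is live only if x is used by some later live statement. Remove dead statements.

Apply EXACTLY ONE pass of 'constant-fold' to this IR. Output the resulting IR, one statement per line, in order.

Answer: b = 8
a = 2 - b
x = a - 2
v = a + 1
u = b + a
d = 2
t = v
return v

Derivation:
Applying constant-fold statement-by-statement:
  [1] b = 8  (unchanged)
  [2] a = 2 - b  (unchanged)
  [3] x = a - 2  (unchanged)
  [4] v = a + 1  (unchanged)
  [5] u = b + a  (unchanged)
  [6] d = 2  (unchanged)
  [7] t = v  (unchanged)
  [8] return v  (unchanged)
Result (8 stmts):
  b = 8
  a = 2 - b
  x = a - 2
  v = a + 1
  u = b + a
  d = 2
  t = v
  return v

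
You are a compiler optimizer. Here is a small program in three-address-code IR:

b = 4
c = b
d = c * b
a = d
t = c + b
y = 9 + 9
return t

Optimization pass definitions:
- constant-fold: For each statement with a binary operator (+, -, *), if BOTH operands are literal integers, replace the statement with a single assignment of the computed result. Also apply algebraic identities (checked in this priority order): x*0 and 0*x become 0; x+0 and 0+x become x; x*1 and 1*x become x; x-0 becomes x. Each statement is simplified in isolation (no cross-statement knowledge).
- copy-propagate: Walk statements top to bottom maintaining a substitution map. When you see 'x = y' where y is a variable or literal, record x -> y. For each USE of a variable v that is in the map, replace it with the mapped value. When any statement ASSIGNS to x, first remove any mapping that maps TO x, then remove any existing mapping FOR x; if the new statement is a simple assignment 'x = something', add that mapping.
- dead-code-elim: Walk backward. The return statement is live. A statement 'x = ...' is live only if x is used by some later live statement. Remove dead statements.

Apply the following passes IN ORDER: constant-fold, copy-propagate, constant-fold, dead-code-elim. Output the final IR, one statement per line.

Initial IR:
  b = 4
  c = b
  d = c * b
  a = d
  t = c + b
  y = 9 + 9
  return t
After constant-fold (7 stmts):
  b = 4
  c = b
  d = c * b
  a = d
  t = c + b
  y = 18
  return t
After copy-propagate (7 stmts):
  b = 4
  c = 4
  d = 4 * 4
  a = d
  t = 4 + 4
  y = 18
  return t
After constant-fold (7 stmts):
  b = 4
  c = 4
  d = 16
  a = d
  t = 8
  y = 18
  return t
After dead-code-elim (2 stmts):
  t = 8
  return t

Answer: t = 8
return t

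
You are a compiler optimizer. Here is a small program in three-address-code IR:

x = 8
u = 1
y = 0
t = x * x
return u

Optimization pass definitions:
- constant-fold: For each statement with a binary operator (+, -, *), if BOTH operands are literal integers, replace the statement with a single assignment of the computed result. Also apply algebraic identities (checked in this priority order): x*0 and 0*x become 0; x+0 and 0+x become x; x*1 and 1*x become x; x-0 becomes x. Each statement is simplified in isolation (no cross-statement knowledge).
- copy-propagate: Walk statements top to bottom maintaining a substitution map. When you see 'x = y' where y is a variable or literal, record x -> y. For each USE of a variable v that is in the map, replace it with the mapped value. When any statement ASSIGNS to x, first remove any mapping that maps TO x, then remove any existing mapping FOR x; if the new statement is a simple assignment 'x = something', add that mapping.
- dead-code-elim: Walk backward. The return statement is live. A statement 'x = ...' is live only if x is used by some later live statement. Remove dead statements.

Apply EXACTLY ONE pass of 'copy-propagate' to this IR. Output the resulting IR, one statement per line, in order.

Answer: x = 8
u = 1
y = 0
t = 8 * 8
return 1

Derivation:
Applying copy-propagate statement-by-statement:
  [1] x = 8  (unchanged)
  [2] u = 1  (unchanged)
  [3] y = 0  (unchanged)
  [4] t = x * x  -> t = 8 * 8
  [5] return u  -> return 1
Result (5 stmts):
  x = 8
  u = 1
  y = 0
  t = 8 * 8
  return 1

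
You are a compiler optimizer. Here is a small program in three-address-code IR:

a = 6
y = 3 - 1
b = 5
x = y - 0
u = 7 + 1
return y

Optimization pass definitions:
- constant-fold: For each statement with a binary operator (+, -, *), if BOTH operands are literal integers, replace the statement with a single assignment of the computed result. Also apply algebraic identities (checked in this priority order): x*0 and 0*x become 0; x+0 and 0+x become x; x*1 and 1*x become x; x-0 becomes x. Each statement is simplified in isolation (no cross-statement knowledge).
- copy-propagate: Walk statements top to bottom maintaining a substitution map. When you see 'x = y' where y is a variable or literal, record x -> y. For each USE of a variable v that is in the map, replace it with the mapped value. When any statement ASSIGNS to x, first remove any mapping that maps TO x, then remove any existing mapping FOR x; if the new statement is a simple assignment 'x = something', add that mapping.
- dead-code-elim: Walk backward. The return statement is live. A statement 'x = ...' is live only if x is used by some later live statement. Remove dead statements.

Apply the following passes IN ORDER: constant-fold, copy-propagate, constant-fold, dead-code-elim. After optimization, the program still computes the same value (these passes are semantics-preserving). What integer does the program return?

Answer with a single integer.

Initial IR:
  a = 6
  y = 3 - 1
  b = 5
  x = y - 0
  u = 7 + 1
  return y
After constant-fold (6 stmts):
  a = 6
  y = 2
  b = 5
  x = y
  u = 8
  return y
After copy-propagate (6 stmts):
  a = 6
  y = 2
  b = 5
  x = 2
  u = 8
  return 2
After constant-fold (6 stmts):
  a = 6
  y = 2
  b = 5
  x = 2
  u = 8
  return 2
After dead-code-elim (1 stmts):
  return 2
Evaluate:
  a = 6  =>  a = 6
  y = 3 - 1  =>  y = 2
  b = 5  =>  b = 5
  x = y - 0  =>  x = 2
  u = 7 + 1  =>  u = 8
  return y = 2

Answer: 2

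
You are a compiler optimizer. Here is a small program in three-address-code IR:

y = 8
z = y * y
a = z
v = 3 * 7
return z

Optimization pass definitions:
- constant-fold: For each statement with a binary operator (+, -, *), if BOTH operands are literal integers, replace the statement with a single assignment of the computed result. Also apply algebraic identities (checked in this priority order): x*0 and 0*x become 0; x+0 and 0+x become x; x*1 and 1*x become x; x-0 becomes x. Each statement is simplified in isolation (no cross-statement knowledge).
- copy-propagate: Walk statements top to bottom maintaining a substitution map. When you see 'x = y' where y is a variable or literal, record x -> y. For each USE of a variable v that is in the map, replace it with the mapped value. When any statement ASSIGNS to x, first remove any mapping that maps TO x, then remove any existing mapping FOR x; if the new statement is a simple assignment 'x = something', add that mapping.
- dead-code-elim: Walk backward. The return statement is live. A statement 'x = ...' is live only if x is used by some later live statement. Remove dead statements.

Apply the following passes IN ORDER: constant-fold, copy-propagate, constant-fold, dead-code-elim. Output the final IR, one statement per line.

Answer: z = 64
return z

Derivation:
Initial IR:
  y = 8
  z = y * y
  a = z
  v = 3 * 7
  return z
After constant-fold (5 stmts):
  y = 8
  z = y * y
  a = z
  v = 21
  return z
After copy-propagate (5 stmts):
  y = 8
  z = 8 * 8
  a = z
  v = 21
  return z
After constant-fold (5 stmts):
  y = 8
  z = 64
  a = z
  v = 21
  return z
After dead-code-elim (2 stmts):
  z = 64
  return z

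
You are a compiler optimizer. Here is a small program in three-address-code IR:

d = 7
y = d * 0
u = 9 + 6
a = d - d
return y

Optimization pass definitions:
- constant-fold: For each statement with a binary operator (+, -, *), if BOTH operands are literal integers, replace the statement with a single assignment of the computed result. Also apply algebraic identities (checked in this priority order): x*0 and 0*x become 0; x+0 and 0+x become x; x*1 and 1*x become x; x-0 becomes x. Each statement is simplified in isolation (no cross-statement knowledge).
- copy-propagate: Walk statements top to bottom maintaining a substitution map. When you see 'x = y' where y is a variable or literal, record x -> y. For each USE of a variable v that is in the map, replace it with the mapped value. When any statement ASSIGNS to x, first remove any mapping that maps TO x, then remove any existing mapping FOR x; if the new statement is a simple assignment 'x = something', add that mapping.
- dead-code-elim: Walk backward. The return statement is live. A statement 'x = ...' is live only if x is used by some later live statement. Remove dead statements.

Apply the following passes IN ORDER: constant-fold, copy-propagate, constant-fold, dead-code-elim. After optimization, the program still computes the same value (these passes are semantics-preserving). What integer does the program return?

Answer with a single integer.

Initial IR:
  d = 7
  y = d * 0
  u = 9 + 6
  a = d - d
  return y
After constant-fold (5 stmts):
  d = 7
  y = 0
  u = 15
  a = d - d
  return y
After copy-propagate (5 stmts):
  d = 7
  y = 0
  u = 15
  a = 7 - 7
  return 0
After constant-fold (5 stmts):
  d = 7
  y = 0
  u = 15
  a = 0
  return 0
After dead-code-elim (1 stmts):
  return 0
Evaluate:
  d = 7  =>  d = 7
  y = d * 0  =>  y = 0
  u = 9 + 6  =>  u = 15
  a = d - d  =>  a = 0
  return y = 0

Answer: 0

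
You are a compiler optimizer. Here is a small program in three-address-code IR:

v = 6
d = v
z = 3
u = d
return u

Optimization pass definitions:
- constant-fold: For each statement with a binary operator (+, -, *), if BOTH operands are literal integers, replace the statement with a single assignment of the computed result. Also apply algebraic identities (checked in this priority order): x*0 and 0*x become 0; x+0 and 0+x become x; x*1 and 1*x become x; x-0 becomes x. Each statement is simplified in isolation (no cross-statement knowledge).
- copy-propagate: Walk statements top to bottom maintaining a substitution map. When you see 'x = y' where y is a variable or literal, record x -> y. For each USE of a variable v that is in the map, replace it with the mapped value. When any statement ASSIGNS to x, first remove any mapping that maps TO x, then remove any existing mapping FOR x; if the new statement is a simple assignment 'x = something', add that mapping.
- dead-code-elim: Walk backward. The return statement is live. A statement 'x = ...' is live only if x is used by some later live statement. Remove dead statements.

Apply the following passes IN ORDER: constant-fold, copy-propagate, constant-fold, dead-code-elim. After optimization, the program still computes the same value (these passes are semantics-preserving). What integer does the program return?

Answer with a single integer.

Initial IR:
  v = 6
  d = v
  z = 3
  u = d
  return u
After constant-fold (5 stmts):
  v = 6
  d = v
  z = 3
  u = d
  return u
After copy-propagate (5 stmts):
  v = 6
  d = 6
  z = 3
  u = 6
  return 6
After constant-fold (5 stmts):
  v = 6
  d = 6
  z = 3
  u = 6
  return 6
After dead-code-elim (1 stmts):
  return 6
Evaluate:
  v = 6  =>  v = 6
  d = v  =>  d = 6
  z = 3  =>  z = 3
  u = d  =>  u = 6
  return u = 6

Answer: 6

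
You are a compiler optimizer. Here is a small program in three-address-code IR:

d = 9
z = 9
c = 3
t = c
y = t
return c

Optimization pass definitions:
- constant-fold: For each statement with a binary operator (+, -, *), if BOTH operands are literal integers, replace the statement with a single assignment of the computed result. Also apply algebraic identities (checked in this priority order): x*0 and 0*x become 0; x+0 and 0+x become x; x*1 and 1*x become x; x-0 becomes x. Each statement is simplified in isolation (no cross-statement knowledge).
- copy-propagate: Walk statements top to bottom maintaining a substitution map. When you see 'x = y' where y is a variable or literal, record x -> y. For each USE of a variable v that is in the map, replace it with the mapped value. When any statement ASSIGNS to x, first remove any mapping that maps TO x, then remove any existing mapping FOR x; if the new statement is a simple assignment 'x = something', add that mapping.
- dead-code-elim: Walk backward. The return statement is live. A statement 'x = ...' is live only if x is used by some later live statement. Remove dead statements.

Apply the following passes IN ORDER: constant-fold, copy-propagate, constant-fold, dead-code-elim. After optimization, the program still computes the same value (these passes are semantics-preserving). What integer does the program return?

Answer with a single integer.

Initial IR:
  d = 9
  z = 9
  c = 3
  t = c
  y = t
  return c
After constant-fold (6 stmts):
  d = 9
  z = 9
  c = 3
  t = c
  y = t
  return c
After copy-propagate (6 stmts):
  d = 9
  z = 9
  c = 3
  t = 3
  y = 3
  return 3
After constant-fold (6 stmts):
  d = 9
  z = 9
  c = 3
  t = 3
  y = 3
  return 3
After dead-code-elim (1 stmts):
  return 3
Evaluate:
  d = 9  =>  d = 9
  z = 9  =>  z = 9
  c = 3  =>  c = 3
  t = c  =>  t = 3
  y = t  =>  y = 3
  return c = 3

Answer: 3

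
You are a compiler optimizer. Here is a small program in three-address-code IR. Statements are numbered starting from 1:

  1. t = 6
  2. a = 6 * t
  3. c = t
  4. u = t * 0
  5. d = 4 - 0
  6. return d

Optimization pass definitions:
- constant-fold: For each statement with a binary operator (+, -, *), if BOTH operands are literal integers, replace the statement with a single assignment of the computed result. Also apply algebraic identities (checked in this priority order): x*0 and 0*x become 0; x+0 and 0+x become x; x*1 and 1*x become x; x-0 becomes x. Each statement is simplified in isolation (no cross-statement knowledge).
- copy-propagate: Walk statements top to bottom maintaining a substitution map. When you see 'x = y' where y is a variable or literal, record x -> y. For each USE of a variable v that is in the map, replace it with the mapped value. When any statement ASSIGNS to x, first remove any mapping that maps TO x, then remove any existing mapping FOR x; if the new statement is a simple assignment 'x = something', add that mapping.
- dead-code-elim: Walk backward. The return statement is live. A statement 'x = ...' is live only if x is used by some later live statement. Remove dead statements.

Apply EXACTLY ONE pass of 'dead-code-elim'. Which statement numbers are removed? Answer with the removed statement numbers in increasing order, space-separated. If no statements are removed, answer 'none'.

Answer: 1 2 3 4

Derivation:
Backward liveness scan:
Stmt 1 't = 6': DEAD (t not in live set [])
Stmt 2 'a = 6 * t': DEAD (a not in live set [])
Stmt 3 'c = t': DEAD (c not in live set [])
Stmt 4 'u = t * 0': DEAD (u not in live set [])
Stmt 5 'd = 4 - 0': KEEP (d is live); live-in = []
Stmt 6 'return d': KEEP (return); live-in = ['d']
Removed statement numbers: [1, 2, 3, 4]
Surviving IR:
  d = 4 - 0
  return d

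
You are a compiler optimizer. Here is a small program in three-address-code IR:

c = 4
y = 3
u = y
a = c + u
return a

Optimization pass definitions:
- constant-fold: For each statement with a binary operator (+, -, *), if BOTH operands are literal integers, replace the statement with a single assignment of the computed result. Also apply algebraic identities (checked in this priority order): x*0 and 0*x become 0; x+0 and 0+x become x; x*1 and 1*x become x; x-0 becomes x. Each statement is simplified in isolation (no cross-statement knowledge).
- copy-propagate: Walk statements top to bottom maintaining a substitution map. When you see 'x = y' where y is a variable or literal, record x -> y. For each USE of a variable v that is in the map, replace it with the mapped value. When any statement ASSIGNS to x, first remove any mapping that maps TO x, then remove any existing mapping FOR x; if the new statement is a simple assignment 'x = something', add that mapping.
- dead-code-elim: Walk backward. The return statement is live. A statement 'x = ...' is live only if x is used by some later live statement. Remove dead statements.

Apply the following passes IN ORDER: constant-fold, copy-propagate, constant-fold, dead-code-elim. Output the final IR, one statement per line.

Answer: a = 7
return a

Derivation:
Initial IR:
  c = 4
  y = 3
  u = y
  a = c + u
  return a
After constant-fold (5 stmts):
  c = 4
  y = 3
  u = y
  a = c + u
  return a
After copy-propagate (5 stmts):
  c = 4
  y = 3
  u = 3
  a = 4 + 3
  return a
After constant-fold (5 stmts):
  c = 4
  y = 3
  u = 3
  a = 7
  return a
After dead-code-elim (2 stmts):
  a = 7
  return a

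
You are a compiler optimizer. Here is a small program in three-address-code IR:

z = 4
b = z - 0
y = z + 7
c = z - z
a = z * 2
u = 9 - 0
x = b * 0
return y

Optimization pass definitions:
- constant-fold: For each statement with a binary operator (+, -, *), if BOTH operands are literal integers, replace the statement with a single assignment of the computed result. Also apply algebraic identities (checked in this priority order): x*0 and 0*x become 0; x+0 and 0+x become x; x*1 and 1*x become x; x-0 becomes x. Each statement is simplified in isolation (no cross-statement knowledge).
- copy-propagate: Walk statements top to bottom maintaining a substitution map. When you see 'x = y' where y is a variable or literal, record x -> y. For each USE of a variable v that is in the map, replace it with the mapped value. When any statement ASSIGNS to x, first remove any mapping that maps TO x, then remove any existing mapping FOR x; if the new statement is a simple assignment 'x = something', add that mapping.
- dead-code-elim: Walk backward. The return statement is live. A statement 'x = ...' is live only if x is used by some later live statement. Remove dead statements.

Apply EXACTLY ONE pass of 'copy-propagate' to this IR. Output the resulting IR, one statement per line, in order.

Answer: z = 4
b = 4 - 0
y = 4 + 7
c = 4 - 4
a = 4 * 2
u = 9 - 0
x = b * 0
return y

Derivation:
Applying copy-propagate statement-by-statement:
  [1] z = 4  (unchanged)
  [2] b = z - 0  -> b = 4 - 0
  [3] y = z + 7  -> y = 4 + 7
  [4] c = z - z  -> c = 4 - 4
  [5] a = z * 2  -> a = 4 * 2
  [6] u = 9 - 0  (unchanged)
  [7] x = b * 0  (unchanged)
  [8] return y  (unchanged)
Result (8 stmts):
  z = 4
  b = 4 - 0
  y = 4 + 7
  c = 4 - 4
  a = 4 * 2
  u = 9 - 0
  x = b * 0
  return y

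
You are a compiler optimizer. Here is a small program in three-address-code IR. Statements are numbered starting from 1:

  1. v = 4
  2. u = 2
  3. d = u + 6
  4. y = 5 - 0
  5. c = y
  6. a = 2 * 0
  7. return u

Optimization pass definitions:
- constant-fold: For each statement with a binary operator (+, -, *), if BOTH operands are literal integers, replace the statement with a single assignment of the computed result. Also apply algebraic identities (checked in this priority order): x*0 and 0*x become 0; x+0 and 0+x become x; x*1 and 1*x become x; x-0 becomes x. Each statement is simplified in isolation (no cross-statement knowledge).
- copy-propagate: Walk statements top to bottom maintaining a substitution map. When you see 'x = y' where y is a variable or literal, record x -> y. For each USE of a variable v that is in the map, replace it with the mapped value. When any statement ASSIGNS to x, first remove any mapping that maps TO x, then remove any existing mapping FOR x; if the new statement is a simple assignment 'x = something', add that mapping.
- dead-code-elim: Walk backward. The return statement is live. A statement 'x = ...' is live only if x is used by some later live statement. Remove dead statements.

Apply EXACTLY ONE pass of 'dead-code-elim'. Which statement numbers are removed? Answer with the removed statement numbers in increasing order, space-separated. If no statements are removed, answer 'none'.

Answer: 1 3 4 5 6

Derivation:
Backward liveness scan:
Stmt 1 'v = 4': DEAD (v not in live set [])
Stmt 2 'u = 2': KEEP (u is live); live-in = []
Stmt 3 'd = u + 6': DEAD (d not in live set ['u'])
Stmt 4 'y = 5 - 0': DEAD (y not in live set ['u'])
Stmt 5 'c = y': DEAD (c not in live set ['u'])
Stmt 6 'a = 2 * 0': DEAD (a not in live set ['u'])
Stmt 7 'return u': KEEP (return); live-in = ['u']
Removed statement numbers: [1, 3, 4, 5, 6]
Surviving IR:
  u = 2
  return u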